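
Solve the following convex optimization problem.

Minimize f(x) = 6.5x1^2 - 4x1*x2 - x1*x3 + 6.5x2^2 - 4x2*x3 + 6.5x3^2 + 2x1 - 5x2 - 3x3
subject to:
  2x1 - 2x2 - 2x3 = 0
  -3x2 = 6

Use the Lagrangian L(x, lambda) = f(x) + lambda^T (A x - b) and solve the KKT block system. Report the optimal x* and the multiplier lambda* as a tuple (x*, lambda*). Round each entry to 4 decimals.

Form the Lagrangian:
  L(x, lambda) = (1/2) x^T Q x + c^T x + lambda^T (A x - b)
Stationarity (grad_x L = 0): Q x + c + A^T lambda = 0.
Primal feasibility: A x = b.

This gives the KKT block system:
  [ Q   A^T ] [ x     ]   [-c ]
  [ A    0  ] [ lambda ] = [ b ]

Solving the linear system:
  x*      = (-1.625, -2, 0.375)
  lambda* = (5.75, -12.5)
  f(x*)   = 40.3125

x* = (-1.625, -2, 0.375), lambda* = (5.75, -12.5)


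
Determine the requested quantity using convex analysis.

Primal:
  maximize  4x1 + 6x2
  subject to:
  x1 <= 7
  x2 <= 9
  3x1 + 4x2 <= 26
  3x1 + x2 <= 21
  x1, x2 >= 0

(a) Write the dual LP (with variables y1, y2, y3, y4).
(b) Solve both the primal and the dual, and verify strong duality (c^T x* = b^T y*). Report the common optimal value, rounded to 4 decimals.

The standard primal-dual pair for 'max c^T x s.t. A x <= b, x >= 0' is:
  Dual:  min b^T y  s.t.  A^T y >= c,  y >= 0.

So the dual LP is:
  minimize  7y1 + 9y2 + 26y3 + 21y4
  subject to:
    y1 + 3y3 + 3y4 >= 4
    y2 + 4y3 + y4 >= 6
    y1, y2, y3, y4 >= 0

Solving the primal: x* = (0, 6.5).
  primal value c^T x* = 39.
Solving the dual: y* = (0, 0, 1.5, 0).
  dual value b^T y* = 39.
Strong duality: c^T x* = b^T y*. Confirmed.

39


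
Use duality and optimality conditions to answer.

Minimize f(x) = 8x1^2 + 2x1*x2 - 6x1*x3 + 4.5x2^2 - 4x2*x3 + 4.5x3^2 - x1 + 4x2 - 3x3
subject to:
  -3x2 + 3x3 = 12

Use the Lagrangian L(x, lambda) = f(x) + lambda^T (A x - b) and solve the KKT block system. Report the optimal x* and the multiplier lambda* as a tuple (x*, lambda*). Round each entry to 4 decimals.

Form the Lagrangian:
  L(x, lambda) = (1/2) x^T Q x + c^T x + lambda^T (A x - b)
Stationarity (grad_x L = 0): Q x + c + A^T lambda = 0.
Primal feasibility: A x = b.

This gives the KKT block system:
  [ Q   A^T ] [ x     ]   [-c ]
  [ A    0  ] [ lambda ] = [ b ]

Solving the linear system:
  x*      = (1.1528, -1.6389, 2.3611)
  lambda* = (-5.963)
  f(x*)   = 28.3819

x* = (1.1528, -1.6389, 2.3611), lambda* = (-5.963)


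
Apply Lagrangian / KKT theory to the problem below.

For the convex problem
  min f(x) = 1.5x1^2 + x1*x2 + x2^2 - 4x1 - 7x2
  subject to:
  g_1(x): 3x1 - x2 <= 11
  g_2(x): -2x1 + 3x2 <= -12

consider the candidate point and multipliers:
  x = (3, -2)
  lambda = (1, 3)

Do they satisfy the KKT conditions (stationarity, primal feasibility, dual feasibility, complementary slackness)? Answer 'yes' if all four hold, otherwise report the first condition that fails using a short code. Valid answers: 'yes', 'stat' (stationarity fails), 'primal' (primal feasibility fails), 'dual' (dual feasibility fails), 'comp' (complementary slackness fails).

Gradient of f: grad f(x) = Q x + c = (3, -8)
Constraint values g_i(x) = a_i^T x - b_i:
  g_1((3, -2)) = 0
  g_2((3, -2)) = 0
Stationarity residual: grad f(x) + sum_i lambda_i a_i = (0, 0)
  -> stationarity OK
Primal feasibility (all g_i <= 0): OK
Dual feasibility (all lambda_i >= 0): OK
Complementary slackness (lambda_i * g_i(x) = 0 for all i): OK

Verdict: yes, KKT holds.

yes


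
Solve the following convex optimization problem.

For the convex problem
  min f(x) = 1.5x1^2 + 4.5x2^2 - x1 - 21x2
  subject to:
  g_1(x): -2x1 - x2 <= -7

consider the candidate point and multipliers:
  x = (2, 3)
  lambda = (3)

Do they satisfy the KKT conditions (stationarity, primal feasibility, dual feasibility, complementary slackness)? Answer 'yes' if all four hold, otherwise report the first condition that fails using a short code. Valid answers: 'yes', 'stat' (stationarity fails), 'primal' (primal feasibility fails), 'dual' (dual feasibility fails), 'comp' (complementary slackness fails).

Gradient of f: grad f(x) = Q x + c = (5, 6)
Constraint values g_i(x) = a_i^T x - b_i:
  g_1((2, 3)) = 0
Stationarity residual: grad f(x) + sum_i lambda_i a_i = (-1, 3)
  -> stationarity FAILS
Primal feasibility (all g_i <= 0): OK
Dual feasibility (all lambda_i >= 0): OK
Complementary slackness (lambda_i * g_i(x) = 0 for all i): OK

Verdict: the first failing condition is stationarity -> stat.

stat


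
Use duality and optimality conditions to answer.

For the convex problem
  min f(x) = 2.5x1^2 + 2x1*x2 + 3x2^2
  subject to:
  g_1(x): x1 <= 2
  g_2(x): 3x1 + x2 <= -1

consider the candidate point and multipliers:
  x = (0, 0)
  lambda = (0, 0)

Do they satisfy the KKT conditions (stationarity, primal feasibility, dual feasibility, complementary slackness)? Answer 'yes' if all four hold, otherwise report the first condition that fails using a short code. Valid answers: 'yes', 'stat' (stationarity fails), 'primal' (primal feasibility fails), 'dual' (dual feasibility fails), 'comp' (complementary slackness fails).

Gradient of f: grad f(x) = Q x + c = (0, 0)
Constraint values g_i(x) = a_i^T x - b_i:
  g_1((0, 0)) = -2
  g_2((0, 0)) = 1
Stationarity residual: grad f(x) + sum_i lambda_i a_i = (0, 0)
  -> stationarity OK
Primal feasibility (all g_i <= 0): FAILS
Dual feasibility (all lambda_i >= 0): OK
Complementary slackness (lambda_i * g_i(x) = 0 for all i): OK

Verdict: the first failing condition is primal_feasibility -> primal.

primal


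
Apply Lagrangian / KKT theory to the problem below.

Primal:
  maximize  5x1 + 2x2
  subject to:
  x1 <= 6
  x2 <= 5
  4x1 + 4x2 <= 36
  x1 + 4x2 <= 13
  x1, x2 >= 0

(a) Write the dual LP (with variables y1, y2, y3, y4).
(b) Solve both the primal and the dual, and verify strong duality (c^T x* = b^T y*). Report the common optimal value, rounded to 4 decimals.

The standard primal-dual pair for 'max c^T x s.t. A x <= b, x >= 0' is:
  Dual:  min b^T y  s.t.  A^T y >= c,  y >= 0.

So the dual LP is:
  minimize  6y1 + 5y2 + 36y3 + 13y4
  subject to:
    y1 + 4y3 + y4 >= 5
    y2 + 4y3 + 4y4 >= 2
    y1, y2, y3, y4 >= 0

Solving the primal: x* = (6, 1.75).
  primal value c^T x* = 33.5.
Solving the dual: y* = (4.5, 0, 0, 0.5).
  dual value b^T y* = 33.5.
Strong duality: c^T x* = b^T y*. Confirmed.

33.5


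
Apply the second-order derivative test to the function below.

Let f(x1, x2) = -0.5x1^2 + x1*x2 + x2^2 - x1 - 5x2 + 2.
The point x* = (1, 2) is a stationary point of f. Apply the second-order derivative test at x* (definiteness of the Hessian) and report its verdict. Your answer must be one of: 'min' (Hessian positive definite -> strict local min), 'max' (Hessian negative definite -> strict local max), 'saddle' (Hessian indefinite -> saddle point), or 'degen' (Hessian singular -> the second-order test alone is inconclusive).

Compute the Hessian H = grad^2 f:
  H = [[-1, 1], [1, 2]]
Verify stationarity: grad f(x*) = H x* + g = (0, 0).
Eigenvalues of H: -1.3028, 2.3028.
Eigenvalues have mixed signs, so H is indefinite -> x* is a saddle point.

saddle


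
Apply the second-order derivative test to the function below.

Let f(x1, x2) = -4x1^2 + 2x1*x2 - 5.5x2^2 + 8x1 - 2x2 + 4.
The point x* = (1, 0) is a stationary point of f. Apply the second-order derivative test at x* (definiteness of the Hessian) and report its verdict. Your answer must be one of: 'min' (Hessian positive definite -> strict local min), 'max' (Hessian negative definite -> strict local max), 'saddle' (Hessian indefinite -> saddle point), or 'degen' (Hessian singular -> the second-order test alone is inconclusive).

Compute the Hessian H = grad^2 f:
  H = [[-8, 2], [2, -11]]
Verify stationarity: grad f(x*) = H x* + g = (0, 0).
Eigenvalues of H: -12, -7.
Both eigenvalues < 0, so H is negative definite -> x* is a strict local max.

max


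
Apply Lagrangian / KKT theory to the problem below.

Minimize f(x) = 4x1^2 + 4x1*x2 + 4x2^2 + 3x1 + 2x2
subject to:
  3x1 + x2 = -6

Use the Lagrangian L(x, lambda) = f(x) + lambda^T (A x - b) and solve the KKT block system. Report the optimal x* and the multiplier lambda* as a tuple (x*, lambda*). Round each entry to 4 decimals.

Form the Lagrangian:
  L(x, lambda) = (1/2) x^T Q x + c^T x + lambda^T (A x - b)
Stationarity (grad_x L = 0): Q x + c + A^T lambda = 0.
Primal feasibility: A x = b.

This gives the KKT block system:
  [ Q   A^T ] [ x     ]   [-c ]
  [ A    0  ] [ lambda ] = [ b ]

Solving the linear system:
  x*      = (-2.0893, 0.2679)
  lambda* = (4.2143)
  f(x*)   = 9.7768

x* = (-2.0893, 0.2679), lambda* = (4.2143)


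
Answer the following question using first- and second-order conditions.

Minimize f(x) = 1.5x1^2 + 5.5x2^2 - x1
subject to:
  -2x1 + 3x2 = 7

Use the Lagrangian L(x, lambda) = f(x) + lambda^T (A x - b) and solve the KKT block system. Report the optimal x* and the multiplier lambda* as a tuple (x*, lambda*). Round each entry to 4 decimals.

Form the Lagrangian:
  L(x, lambda) = (1/2) x^T Q x + c^T x + lambda^T (A x - b)
Stationarity (grad_x L = 0): Q x + c + A^T lambda = 0.
Primal feasibility: A x = b.

This gives the KKT block system:
  [ Q   A^T ] [ x     ]   [-c ]
  [ A    0  ] [ lambda ] = [ b ]

Solving the linear system:
  x*      = (-2.0423, 0.9718)
  lambda* = (-3.5634)
  f(x*)   = 13.493

x* = (-2.0423, 0.9718), lambda* = (-3.5634)


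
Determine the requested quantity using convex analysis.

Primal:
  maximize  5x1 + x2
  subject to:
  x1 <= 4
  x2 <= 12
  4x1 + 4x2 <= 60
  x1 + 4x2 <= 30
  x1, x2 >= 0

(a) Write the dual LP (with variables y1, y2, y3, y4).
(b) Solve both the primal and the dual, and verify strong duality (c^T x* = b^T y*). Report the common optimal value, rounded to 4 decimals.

The standard primal-dual pair for 'max c^T x s.t. A x <= b, x >= 0' is:
  Dual:  min b^T y  s.t.  A^T y >= c,  y >= 0.

So the dual LP is:
  minimize  4y1 + 12y2 + 60y3 + 30y4
  subject to:
    y1 + 4y3 + y4 >= 5
    y2 + 4y3 + 4y4 >= 1
    y1, y2, y3, y4 >= 0

Solving the primal: x* = (4, 6.5).
  primal value c^T x* = 26.5.
Solving the dual: y* = (4.75, 0, 0, 0.25).
  dual value b^T y* = 26.5.
Strong duality: c^T x* = b^T y*. Confirmed.

26.5


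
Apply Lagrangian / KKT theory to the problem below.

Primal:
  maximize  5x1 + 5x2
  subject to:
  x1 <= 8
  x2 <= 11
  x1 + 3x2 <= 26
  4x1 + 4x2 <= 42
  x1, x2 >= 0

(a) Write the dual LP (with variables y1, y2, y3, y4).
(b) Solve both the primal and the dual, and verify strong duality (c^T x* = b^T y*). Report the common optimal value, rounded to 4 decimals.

The standard primal-dual pair for 'max c^T x s.t. A x <= b, x >= 0' is:
  Dual:  min b^T y  s.t.  A^T y >= c,  y >= 0.

So the dual LP is:
  minimize  8y1 + 11y2 + 26y3 + 42y4
  subject to:
    y1 + y3 + 4y4 >= 5
    y2 + 3y3 + 4y4 >= 5
    y1, y2, y3, y4 >= 0

Solving the primal: x* = (8, 2.5).
  primal value c^T x* = 52.5.
Solving the dual: y* = (0, 0, 0, 1.25).
  dual value b^T y* = 52.5.
Strong duality: c^T x* = b^T y*. Confirmed.

52.5


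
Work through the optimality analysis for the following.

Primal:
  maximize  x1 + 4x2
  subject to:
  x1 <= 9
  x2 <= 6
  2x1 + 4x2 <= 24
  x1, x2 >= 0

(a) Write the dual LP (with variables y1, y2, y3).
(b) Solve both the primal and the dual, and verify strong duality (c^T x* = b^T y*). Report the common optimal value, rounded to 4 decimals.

The standard primal-dual pair for 'max c^T x s.t. A x <= b, x >= 0' is:
  Dual:  min b^T y  s.t.  A^T y >= c,  y >= 0.

So the dual LP is:
  minimize  9y1 + 6y2 + 24y3
  subject to:
    y1 + 2y3 >= 1
    y2 + 4y3 >= 4
    y1, y2, y3 >= 0

Solving the primal: x* = (0, 6).
  primal value c^T x* = 24.
Solving the dual: y* = (0, 0, 1).
  dual value b^T y* = 24.
Strong duality: c^T x* = b^T y*. Confirmed.

24


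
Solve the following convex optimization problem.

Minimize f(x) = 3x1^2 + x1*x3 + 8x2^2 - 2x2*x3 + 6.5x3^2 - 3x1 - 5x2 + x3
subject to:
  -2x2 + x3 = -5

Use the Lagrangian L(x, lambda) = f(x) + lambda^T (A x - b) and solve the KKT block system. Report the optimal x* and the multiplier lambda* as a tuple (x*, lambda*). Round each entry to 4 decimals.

Form the Lagrangian:
  L(x, lambda) = (1/2) x^T Q x + c^T x + lambda^T (A x - b)
Stationarity (grad_x L = 0): Q x + c + A^T lambda = 0.
Primal feasibility: A x = b.

This gives the KKT block system:
  [ Q   A^T ] [ x     ]   [-c ]
  [ A    0  ] [ lambda ] = [ b ]

Solving the linear system:
  x*      = (0.6573, 2.0281, -0.9438)
  lambda* = (14.6685)
  f(x*)   = 30.1433

x* = (0.6573, 2.0281, -0.9438), lambda* = (14.6685)


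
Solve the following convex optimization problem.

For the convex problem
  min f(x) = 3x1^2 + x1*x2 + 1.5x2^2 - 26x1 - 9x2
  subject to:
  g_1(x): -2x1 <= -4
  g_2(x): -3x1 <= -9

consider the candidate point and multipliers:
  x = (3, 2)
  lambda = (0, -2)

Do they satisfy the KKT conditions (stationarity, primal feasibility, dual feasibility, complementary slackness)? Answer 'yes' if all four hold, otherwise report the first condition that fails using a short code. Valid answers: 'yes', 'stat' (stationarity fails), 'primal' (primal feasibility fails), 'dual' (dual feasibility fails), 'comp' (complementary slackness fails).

Gradient of f: grad f(x) = Q x + c = (-6, 0)
Constraint values g_i(x) = a_i^T x - b_i:
  g_1((3, 2)) = -2
  g_2((3, 2)) = 0
Stationarity residual: grad f(x) + sum_i lambda_i a_i = (0, 0)
  -> stationarity OK
Primal feasibility (all g_i <= 0): OK
Dual feasibility (all lambda_i >= 0): FAILS
Complementary slackness (lambda_i * g_i(x) = 0 for all i): OK

Verdict: the first failing condition is dual_feasibility -> dual.

dual


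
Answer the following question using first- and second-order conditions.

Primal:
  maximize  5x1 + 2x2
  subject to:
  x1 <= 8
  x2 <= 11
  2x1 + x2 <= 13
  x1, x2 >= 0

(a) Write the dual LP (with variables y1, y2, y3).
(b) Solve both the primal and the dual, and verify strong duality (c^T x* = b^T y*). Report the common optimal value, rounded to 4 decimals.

The standard primal-dual pair for 'max c^T x s.t. A x <= b, x >= 0' is:
  Dual:  min b^T y  s.t.  A^T y >= c,  y >= 0.

So the dual LP is:
  minimize  8y1 + 11y2 + 13y3
  subject to:
    y1 + 2y3 >= 5
    y2 + y3 >= 2
    y1, y2, y3 >= 0

Solving the primal: x* = (6.5, 0).
  primal value c^T x* = 32.5.
Solving the dual: y* = (0, 0, 2.5).
  dual value b^T y* = 32.5.
Strong duality: c^T x* = b^T y*. Confirmed.

32.5


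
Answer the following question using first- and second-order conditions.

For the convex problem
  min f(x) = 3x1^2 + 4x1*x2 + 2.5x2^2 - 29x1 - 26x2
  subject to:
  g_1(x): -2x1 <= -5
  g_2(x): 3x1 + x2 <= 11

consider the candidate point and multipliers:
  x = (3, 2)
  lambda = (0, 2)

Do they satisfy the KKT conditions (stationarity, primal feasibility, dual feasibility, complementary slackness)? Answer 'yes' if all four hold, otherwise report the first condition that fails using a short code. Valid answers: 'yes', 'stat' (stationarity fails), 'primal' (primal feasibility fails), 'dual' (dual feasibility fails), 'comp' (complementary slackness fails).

Gradient of f: grad f(x) = Q x + c = (-3, -4)
Constraint values g_i(x) = a_i^T x - b_i:
  g_1((3, 2)) = -1
  g_2((3, 2)) = 0
Stationarity residual: grad f(x) + sum_i lambda_i a_i = (3, -2)
  -> stationarity FAILS
Primal feasibility (all g_i <= 0): OK
Dual feasibility (all lambda_i >= 0): OK
Complementary slackness (lambda_i * g_i(x) = 0 for all i): OK

Verdict: the first failing condition is stationarity -> stat.

stat


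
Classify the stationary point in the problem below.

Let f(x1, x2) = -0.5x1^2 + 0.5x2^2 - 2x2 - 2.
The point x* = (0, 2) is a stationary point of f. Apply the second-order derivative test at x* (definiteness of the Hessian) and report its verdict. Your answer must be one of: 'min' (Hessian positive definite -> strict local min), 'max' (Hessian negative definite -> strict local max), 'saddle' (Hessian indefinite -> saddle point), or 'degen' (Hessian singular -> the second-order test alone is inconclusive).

Compute the Hessian H = grad^2 f:
  H = [[-1, 0], [0, 1]]
Verify stationarity: grad f(x*) = H x* + g = (0, 0).
Eigenvalues of H: -1, 1.
Eigenvalues have mixed signs, so H is indefinite -> x* is a saddle point.

saddle


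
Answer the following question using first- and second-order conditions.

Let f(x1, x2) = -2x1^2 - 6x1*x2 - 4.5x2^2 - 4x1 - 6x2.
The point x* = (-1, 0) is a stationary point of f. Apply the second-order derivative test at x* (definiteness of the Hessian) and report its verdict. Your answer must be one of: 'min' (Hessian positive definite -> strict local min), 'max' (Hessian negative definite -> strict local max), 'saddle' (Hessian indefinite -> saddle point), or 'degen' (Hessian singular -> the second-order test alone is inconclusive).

Compute the Hessian H = grad^2 f:
  H = [[-4, -6], [-6, -9]]
Verify stationarity: grad f(x*) = H x* + g = (0, 0).
Eigenvalues of H: -13, 0.
H has a zero eigenvalue (singular; negative semidefinite but not definite), so H is neither positive definite, negative definite, nor indefinite. The second-order test alone is inconclusive -> degen.
(Indeed, f is constant along the null direction of H through x*, so x* is not a strict local extremum.)

degen


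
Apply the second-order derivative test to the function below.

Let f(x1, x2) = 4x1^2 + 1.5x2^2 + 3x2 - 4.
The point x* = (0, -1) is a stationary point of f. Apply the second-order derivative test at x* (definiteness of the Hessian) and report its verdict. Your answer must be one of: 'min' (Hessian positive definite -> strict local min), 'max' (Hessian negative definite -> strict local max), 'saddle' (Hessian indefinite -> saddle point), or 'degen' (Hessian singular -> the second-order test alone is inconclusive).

Compute the Hessian H = grad^2 f:
  H = [[8, 0], [0, 3]]
Verify stationarity: grad f(x*) = H x* + g = (0, 0).
Eigenvalues of H: 3, 8.
Both eigenvalues > 0, so H is positive definite -> x* is a strict local min.

min


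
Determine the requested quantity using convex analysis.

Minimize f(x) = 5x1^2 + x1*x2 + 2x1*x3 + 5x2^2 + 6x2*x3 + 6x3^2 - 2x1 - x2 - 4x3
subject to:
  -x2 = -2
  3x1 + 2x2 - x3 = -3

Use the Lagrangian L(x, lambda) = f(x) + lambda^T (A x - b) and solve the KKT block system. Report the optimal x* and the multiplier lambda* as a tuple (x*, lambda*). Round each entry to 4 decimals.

Form the Lagrangian:
  L(x, lambda) = (1/2) x^T Q x + c^T x + lambda^T (A x - b)
Stationarity (grad_x L = 0): Q x + c + A^T lambda = 0.
Primal feasibility: A x = b.

This gives the KKT block system:
  [ Q   A^T ] [ x     ]   [-c ]
  [ A    0  ] [ lambda ] = [ b ]

Solving the linear system:
  x*      = (-2.2308, 2, 0.3077)
  lambda* = (33.0769, 7.2308)
  f(x*)   = 44.5385

x* = (-2.2308, 2, 0.3077), lambda* = (33.0769, 7.2308)


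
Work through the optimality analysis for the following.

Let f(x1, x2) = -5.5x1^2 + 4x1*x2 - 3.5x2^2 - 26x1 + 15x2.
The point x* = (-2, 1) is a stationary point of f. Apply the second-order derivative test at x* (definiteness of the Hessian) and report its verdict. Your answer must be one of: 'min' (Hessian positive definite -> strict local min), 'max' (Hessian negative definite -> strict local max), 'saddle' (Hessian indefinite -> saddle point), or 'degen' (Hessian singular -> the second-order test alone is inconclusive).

Compute the Hessian H = grad^2 f:
  H = [[-11, 4], [4, -7]]
Verify stationarity: grad f(x*) = H x* + g = (0, 0).
Eigenvalues of H: -13.4721, -4.5279.
Both eigenvalues < 0, so H is negative definite -> x* is a strict local max.

max


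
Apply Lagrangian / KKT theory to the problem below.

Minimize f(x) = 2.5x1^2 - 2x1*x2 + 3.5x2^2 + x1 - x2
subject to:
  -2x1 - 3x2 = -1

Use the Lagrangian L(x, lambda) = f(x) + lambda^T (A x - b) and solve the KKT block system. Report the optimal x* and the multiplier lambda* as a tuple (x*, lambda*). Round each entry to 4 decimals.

Form the Lagrangian:
  L(x, lambda) = (1/2) x^T Q x + c^T x + lambda^T (A x - b)
Stationarity (grad_x L = 0): Q x + c + A^T lambda = 0.
Primal feasibility: A x = b.

This gives the KKT block system:
  [ Q   A^T ] [ x     ]   [-c ]
  [ A    0  ] [ lambda ] = [ b ]

Solving the linear system:
  x*      = (0.0515, 0.299)
  lambda* = (0.3299)
  f(x*)   = 0.0412

x* = (0.0515, 0.299), lambda* = (0.3299)


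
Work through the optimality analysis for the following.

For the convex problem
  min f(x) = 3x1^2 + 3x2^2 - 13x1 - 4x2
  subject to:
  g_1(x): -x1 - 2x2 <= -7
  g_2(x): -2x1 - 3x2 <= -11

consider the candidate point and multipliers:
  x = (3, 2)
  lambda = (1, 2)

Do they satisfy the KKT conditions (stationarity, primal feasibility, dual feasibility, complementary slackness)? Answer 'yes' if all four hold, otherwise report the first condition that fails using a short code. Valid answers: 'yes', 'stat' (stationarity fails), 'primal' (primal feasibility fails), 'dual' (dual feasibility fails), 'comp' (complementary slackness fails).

Gradient of f: grad f(x) = Q x + c = (5, 8)
Constraint values g_i(x) = a_i^T x - b_i:
  g_1((3, 2)) = 0
  g_2((3, 2)) = -1
Stationarity residual: grad f(x) + sum_i lambda_i a_i = (0, 0)
  -> stationarity OK
Primal feasibility (all g_i <= 0): OK
Dual feasibility (all lambda_i >= 0): OK
Complementary slackness (lambda_i * g_i(x) = 0 for all i): FAILS

Verdict: the first failing condition is complementary_slackness -> comp.

comp


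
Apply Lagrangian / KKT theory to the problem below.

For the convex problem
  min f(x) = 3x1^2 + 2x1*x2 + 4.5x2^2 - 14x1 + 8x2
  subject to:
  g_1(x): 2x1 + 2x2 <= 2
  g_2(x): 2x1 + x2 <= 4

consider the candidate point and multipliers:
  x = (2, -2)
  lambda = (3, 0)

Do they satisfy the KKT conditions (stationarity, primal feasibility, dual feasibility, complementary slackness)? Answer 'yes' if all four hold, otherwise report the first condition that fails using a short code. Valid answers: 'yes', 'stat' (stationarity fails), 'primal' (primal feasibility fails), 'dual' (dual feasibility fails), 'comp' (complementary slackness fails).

Gradient of f: grad f(x) = Q x + c = (-6, -6)
Constraint values g_i(x) = a_i^T x - b_i:
  g_1((2, -2)) = -2
  g_2((2, -2)) = -2
Stationarity residual: grad f(x) + sum_i lambda_i a_i = (0, 0)
  -> stationarity OK
Primal feasibility (all g_i <= 0): OK
Dual feasibility (all lambda_i >= 0): OK
Complementary slackness (lambda_i * g_i(x) = 0 for all i): FAILS

Verdict: the first failing condition is complementary_slackness -> comp.

comp


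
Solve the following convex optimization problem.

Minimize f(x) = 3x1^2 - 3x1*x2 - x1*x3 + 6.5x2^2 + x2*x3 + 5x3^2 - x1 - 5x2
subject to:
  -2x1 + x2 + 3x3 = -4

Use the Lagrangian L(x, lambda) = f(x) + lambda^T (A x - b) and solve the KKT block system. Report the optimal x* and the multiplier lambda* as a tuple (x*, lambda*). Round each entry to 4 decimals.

Form the Lagrangian:
  L(x, lambda) = (1/2) x^T Q x + c^T x + lambda^T (A x - b)
Stationarity (grad_x L = 0): Q x + c + A^T lambda = 0.
Primal feasibility: A x = b.

This gives the KKT block system:
  [ Q   A^T ] [ x     ]   [-c ]
  [ A    0  ] [ lambda ] = [ b ]

Solving the linear system:
  x*      = (1.1752, 0.5096, -0.7197)
  lambda* = (2.621)
  f(x*)   = 3.3806

x* = (1.1752, 0.5096, -0.7197), lambda* = (2.621)


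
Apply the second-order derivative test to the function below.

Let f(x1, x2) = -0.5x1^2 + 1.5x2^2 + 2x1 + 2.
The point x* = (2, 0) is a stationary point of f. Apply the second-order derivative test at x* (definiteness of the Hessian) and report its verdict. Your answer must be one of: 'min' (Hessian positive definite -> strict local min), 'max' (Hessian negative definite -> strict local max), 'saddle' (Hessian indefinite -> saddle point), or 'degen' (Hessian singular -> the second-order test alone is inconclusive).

Compute the Hessian H = grad^2 f:
  H = [[-1, 0], [0, 3]]
Verify stationarity: grad f(x*) = H x* + g = (0, 0).
Eigenvalues of H: -1, 3.
Eigenvalues have mixed signs, so H is indefinite -> x* is a saddle point.

saddle


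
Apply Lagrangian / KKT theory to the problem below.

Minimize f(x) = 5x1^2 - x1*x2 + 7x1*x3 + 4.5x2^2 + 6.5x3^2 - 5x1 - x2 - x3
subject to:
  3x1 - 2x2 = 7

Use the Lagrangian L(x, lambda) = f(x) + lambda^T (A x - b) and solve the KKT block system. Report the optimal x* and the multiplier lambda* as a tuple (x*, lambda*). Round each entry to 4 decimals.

Form the Lagrangian:
  L(x, lambda) = (1/2) x^T Q x + c^T x + lambda^T (A x - b)
Stationarity (grad_x L = 0): Q x + c + A^T lambda = 0.
Primal feasibility: A x = b.

This gives the KKT block system:
  [ Q   A^T ] [ x     ]   [-c ]
  [ A    0  ] [ lambda ] = [ b ]

Solving the linear system:
  x*      = (2.1171, -0.3243, -1.0631)
  lambda* = (-3.018)
  f(x*)   = 5.964

x* = (2.1171, -0.3243, -1.0631), lambda* = (-3.018)


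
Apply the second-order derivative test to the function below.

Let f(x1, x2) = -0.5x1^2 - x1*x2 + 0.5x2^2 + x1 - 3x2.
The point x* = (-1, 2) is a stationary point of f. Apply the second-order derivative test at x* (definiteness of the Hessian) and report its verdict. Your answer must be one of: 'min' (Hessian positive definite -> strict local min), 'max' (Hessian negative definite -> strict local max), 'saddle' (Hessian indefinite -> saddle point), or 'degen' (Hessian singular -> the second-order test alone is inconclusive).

Compute the Hessian H = grad^2 f:
  H = [[-1, -1], [-1, 1]]
Verify stationarity: grad f(x*) = H x* + g = (0, 0).
Eigenvalues of H: -1.4142, 1.4142.
Eigenvalues have mixed signs, so H is indefinite -> x* is a saddle point.

saddle


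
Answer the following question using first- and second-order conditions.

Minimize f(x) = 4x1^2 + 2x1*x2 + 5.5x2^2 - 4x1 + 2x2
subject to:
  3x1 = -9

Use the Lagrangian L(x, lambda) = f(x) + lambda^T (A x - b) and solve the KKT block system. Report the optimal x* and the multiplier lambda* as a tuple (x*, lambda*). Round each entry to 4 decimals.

Form the Lagrangian:
  L(x, lambda) = (1/2) x^T Q x + c^T x + lambda^T (A x - b)
Stationarity (grad_x L = 0): Q x + c + A^T lambda = 0.
Primal feasibility: A x = b.

This gives the KKT block system:
  [ Q   A^T ] [ x     ]   [-c ]
  [ A    0  ] [ lambda ] = [ b ]

Solving the linear system:
  x*      = (-3, 0.3636)
  lambda* = (9.0909)
  f(x*)   = 47.2727

x* = (-3, 0.3636), lambda* = (9.0909)


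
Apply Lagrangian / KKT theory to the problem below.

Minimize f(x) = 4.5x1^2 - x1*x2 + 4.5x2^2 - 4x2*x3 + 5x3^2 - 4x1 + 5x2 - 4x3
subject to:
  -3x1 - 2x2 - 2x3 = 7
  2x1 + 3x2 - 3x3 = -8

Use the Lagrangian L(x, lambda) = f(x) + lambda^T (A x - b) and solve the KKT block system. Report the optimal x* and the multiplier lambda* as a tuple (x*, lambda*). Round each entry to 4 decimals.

Form the Lagrangian:
  L(x, lambda) = (1/2) x^T Q x + c^T x + lambda^T (A x - b)
Stationarity (grad_x L = 0): Q x + c + A^T lambda = 0.
Primal feasibility: A x = b.

This gives the KKT block system:
  [ Q   A^T ] [ x     ]   [-c ]
  [ A    0  ] [ lambda ] = [ b ]

Solving the linear system:
  x*      = (-1.0168, -1.9818, 0.007)
  lambda* = (-1.9626, 2.6408)
  f(x*)   = 14.4972

x* = (-1.0168, -1.9818, 0.007), lambda* = (-1.9626, 2.6408)


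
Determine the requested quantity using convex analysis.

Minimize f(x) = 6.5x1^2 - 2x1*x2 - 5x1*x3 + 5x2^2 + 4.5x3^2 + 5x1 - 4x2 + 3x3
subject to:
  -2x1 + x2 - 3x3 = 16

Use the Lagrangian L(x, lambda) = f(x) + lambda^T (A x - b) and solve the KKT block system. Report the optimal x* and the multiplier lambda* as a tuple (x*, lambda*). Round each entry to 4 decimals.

Form the Lagrangian:
  L(x, lambda) = (1/2) x^T Q x + c^T x + lambda^T (A x - b)
Stationarity (grad_x L = 0): Q x + c + A^T lambda = 0.
Primal feasibility: A x = b.

This gives the KKT block system:
  [ Q   A^T ] [ x     ]   [-c ]
  [ A    0  ] [ lambda ] = [ b ]

Solving the linear system:
  x*      = (-2.5005, 0.4391, -3.52)
  lambda* = (-5.3924)
  f(x*)   = 30.7298

x* = (-2.5005, 0.4391, -3.52), lambda* = (-5.3924)


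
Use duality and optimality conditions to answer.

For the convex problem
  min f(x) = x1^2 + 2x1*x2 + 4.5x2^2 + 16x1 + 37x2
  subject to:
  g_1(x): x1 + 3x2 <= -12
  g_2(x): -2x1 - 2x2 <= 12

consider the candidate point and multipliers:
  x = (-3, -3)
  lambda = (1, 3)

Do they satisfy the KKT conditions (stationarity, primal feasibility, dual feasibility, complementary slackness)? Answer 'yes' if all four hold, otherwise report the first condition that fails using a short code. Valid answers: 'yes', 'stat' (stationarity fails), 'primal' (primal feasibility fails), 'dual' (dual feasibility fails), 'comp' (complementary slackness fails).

Gradient of f: grad f(x) = Q x + c = (4, 4)
Constraint values g_i(x) = a_i^T x - b_i:
  g_1((-3, -3)) = 0
  g_2((-3, -3)) = 0
Stationarity residual: grad f(x) + sum_i lambda_i a_i = (-1, 1)
  -> stationarity FAILS
Primal feasibility (all g_i <= 0): OK
Dual feasibility (all lambda_i >= 0): OK
Complementary slackness (lambda_i * g_i(x) = 0 for all i): OK

Verdict: the first failing condition is stationarity -> stat.

stat


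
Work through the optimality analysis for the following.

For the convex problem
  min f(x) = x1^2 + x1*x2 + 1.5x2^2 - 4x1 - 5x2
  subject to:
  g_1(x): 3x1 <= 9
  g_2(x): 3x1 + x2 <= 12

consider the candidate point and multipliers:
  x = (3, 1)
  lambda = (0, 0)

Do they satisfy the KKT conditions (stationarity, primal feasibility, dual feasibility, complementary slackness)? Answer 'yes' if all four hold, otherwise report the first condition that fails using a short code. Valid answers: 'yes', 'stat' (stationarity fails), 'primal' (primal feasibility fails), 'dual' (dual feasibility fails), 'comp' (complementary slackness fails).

Gradient of f: grad f(x) = Q x + c = (3, 1)
Constraint values g_i(x) = a_i^T x - b_i:
  g_1((3, 1)) = 0
  g_2((3, 1)) = -2
Stationarity residual: grad f(x) + sum_i lambda_i a_i = (3, 1)
  -> stationarity FAILS
Primal feasibility (all g_i <= 0): OK
Dual feasibility (all lambda_i >= 0): OK
Complementary slackness (lambda_i * g_i(x) = 0 for all i): OK

Verdict: the first failing condition is stationarity -> stat.

stat


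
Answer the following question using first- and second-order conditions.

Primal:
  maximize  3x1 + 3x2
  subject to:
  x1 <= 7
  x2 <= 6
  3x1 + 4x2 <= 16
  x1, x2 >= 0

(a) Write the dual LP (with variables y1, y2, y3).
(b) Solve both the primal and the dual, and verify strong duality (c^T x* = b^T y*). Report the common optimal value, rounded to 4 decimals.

The standard primal-dual pair for 'max c^T x s.t. A x <= b, x >= 0' is:
  Dual:  min b^T y  s.t.  A^T y >= c,  y >= 0.

So the dual LP is:
  minimize  7y1 + 6y2 + 16y3
  subject to:
    y1 + 3y3 >= 3
    y2 + 4y3 >= 3
    y1, y2, y3 >= 0

Solving the primal: x* = (5.3333, 0).
  primal value c^T x* = 16.
Solving the dual: y* = (0, 0, 1).
  dual value b^T y* = 16.
Strong duality: c^T x* = b^T y*. Confirmed.

16


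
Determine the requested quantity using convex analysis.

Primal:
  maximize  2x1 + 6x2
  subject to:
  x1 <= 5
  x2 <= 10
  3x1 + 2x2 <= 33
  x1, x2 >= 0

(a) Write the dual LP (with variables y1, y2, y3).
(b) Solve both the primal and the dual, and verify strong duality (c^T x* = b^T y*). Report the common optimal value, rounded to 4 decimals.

The standard primal-dual pair for 'max c^T x s.t. A x <= b, x >= 0' is:
  Dual:  min b^T y  s.t.  A^T y >= c,  y >= 0.

So the dual LP is:
  minimize  5y1 + 10y2 + 33y3
  subject to:
    y1 + 3y3 >= 2
    y2 + 2y3 >= 6
    y1, y2, y3 >= 0

Solving the primal: x* = (4.3333, 10).
  primal value c^T x* = 68.6667.
Solving the dual: y* = (0, 4.6667, 0.6667).
  dual value b^T y* = 68.6667.
Strong duality: c^T x* = b^T y*. Confirmed.

68.6667


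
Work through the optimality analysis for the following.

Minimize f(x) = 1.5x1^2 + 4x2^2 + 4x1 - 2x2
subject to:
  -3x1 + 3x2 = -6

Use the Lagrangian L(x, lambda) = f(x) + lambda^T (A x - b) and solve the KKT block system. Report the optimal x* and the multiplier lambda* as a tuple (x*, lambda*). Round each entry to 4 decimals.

Form the Lagrangian:
  L(x, lambda) = (1/2) x^T Q x + c^T x + lambda^T (A x - b)
Stationarity (grad_x L = 0): Q x + c + A^T lambda = 0.
Primal feasibility: A x = b.

This gives the KKT block system:
  [ Q   A^T ] [ x     ]   [-c ]
  [ A    0  ] [ lambda ] = [ b ]

Solving the linear system:
  x*      = (1.2727, -0.7273)
  lambda* = (2.6061)
  f(x*)   = 11.0909

x* = (1.2727, -0.7273), lambda* = (2.6061)


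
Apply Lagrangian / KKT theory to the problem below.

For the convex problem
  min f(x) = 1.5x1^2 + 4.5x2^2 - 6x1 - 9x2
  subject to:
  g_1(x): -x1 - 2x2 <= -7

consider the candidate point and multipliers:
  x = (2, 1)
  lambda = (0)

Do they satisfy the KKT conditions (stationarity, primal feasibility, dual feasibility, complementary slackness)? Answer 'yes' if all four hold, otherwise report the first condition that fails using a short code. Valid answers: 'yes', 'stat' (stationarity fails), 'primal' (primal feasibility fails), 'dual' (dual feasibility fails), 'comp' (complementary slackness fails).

Gradient of f: grad f(x) = Q x + c = (0, 0)
Constraint values g_i(x) = a_i^T x - b_i:
  g_1((2, 1)) = 3
Stationarity residual: grad f(x) + sum_i lambda_i a_i = (0, 0)
  -> stationarity OK
Primal feasibility (all g_i <= 0): FAILS
Dual feasibility (all lambda_i >= 0): OK
Complementary slackness (lambda_i * g_i(x) = 0 for all i): OK

Verdict: the first failing condition is primal_feasibility -> primal.

primal


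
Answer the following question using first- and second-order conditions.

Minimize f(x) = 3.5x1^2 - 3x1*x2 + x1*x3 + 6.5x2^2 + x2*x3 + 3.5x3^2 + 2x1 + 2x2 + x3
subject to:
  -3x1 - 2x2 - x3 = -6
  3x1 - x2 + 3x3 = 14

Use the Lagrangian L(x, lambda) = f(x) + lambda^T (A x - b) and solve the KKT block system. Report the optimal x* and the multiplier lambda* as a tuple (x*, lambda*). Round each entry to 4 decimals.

Form the Lagrangian:
  L(x, lambda) = (1/2) x^T Q x + c^T x + lambda^T (A x - b)
Stationarity (grad_x L = 0): Q x + c + A^T lambda = 0.
Primal feasibility: A x = b.

This gives the KKT block system:
  [ Q   A^T ] [ x     ]   [-c ]
  [ A    0  ] [ lambda ] = [ b ]

Solving the linear system:
  x*      = (1.6061, -0.8052, 2.7922)
  lambda* = (-1.4479, -7.598)
  f(x*)   = 51.0394

x* = (1.6061, -0.8052, 2.7922), lambda* = (-1.4479, -7.598)


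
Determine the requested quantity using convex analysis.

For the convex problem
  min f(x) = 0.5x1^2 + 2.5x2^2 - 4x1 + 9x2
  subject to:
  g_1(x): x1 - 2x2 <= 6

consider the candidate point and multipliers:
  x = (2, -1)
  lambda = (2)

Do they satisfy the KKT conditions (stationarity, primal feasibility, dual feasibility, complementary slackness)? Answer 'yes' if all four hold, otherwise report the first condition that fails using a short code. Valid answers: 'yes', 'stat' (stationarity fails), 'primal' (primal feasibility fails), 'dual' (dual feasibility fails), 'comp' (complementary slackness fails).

Gradient of f: grad f(x) = Q x + c = (-2, 4)
Constraint values g_i(x) = a_i^T x - b_i:
  g_1((2, -1)) = -2
Stationarity residual: grad f(x) + sum_i lambda_i a_i = (0, 0)
  -> stationarity OK
Primal feasibility (all g_i <= 0): OK
Dual feasibility (all lambda_i >= 0): OK
Complementary slackness (lambda_i * g_i(x) = 0 for all i): FAILS

Verdict: the first failing condition is complementary_slackness -> comp.

comp


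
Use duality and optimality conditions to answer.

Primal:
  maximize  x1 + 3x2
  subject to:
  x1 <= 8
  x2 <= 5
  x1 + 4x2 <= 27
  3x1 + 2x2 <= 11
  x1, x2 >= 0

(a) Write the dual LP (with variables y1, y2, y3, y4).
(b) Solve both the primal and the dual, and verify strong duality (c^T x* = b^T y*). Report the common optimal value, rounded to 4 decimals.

The standard primal-dual pair for 'max c^T x s.t. A x <= b, x >= 0' is:
  Dual:  min b^T y  s.t.  A^T y >= c,  y >= 0.

So the dual LP is:
  minimize  8y1 + 5y2 + 27y3 + 11y4
  subject to:
    y1 + y3 + 3y4 >= 1
    y2 + 4y3 + 2y4 >= 3
    y1, y2, y3, y4 >= 0

Solving the primal: x* = (0.3333, 5).
  primal value c^T x* = 15.3333.
Solving the dual: y* = (0, 2.3333, 0, 0.3333).
  dual value b^T y* = 15.3333.
Strong duality: c^T x* = b^T y*. Confirmed.

15.3333


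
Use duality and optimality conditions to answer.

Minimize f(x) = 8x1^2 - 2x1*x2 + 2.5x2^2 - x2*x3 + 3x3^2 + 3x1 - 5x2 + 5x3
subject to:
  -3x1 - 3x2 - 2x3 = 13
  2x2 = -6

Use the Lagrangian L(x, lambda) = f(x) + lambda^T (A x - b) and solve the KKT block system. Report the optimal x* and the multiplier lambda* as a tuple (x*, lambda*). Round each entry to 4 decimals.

Form the Lagrangian:
  L(x, lambda) = (1/2) x^T Q x + c^T x + lambda^T (A x - b)
Stationarity (grad_x L = 0): Q x + c + A^T lambda = 0.
Primal feasibility: A x = b.

This gives the KKT block system:
  [ Q   A^T ] [ x     ]   [-c ]
  [ A    0  ] [ lambda ] = [ b ]

Solving the linear system:
  x*      = (-0.5085, -3, -1.2373)
  lambda* = (0.2881, 9.3051)
  f(x*)   = 29.6864

x* = (-0.5085, -3, -1.2373), lambda* = (0.2881, 9.3051)


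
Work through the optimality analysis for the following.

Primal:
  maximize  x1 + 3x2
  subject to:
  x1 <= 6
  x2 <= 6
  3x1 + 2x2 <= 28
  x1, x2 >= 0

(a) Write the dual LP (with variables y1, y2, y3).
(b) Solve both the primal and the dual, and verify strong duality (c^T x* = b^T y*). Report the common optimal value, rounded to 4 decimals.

The standard primal-dual pair for 'max c^T x s.t. A x <= b, x >= 0' is:
  Dual:  min b^T y  s.t.  A^T y >= c,  y >= 0.

So the dual LP is:
  minimize  6y1 + 6y2 + 28y3
  subject to:
    y1 + 3y3 >= 1
    y2 + 2y3 >= 3
    y1, y2, y3 >= 0

Solving the primal: x* = (5.3333, 6).
  primal value c^T x* = 23.3333.
Solving the dual: y* = (0, 2.3333, 0.3333).
  dual value b^T y* = 23.3333.
Strong duality: c^T x* = b^T y*. Confirmed.

23.3333


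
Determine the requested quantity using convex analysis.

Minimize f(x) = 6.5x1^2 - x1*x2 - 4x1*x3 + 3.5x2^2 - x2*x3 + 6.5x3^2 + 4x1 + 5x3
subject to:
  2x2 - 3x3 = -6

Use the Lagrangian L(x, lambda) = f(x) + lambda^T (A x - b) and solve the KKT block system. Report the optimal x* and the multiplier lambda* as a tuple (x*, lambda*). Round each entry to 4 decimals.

Form the Lagrangian:
  L(x, lambda) = (1/2) x^T Q x + c^T x + lambda^T (A x - b)
Stationarity (grad_x L = 0): Q x + c + A^T lambda = 0.
Primal feasibility: A x = b.

This gives the KKT block system:
  [ Q   A^T ] [ x     ]   [-c ]
  [ A    0  ] [ lambda ] = [ b ]

Solving the linear system:
  x*      = (-0.1675, -1.6847, 0.8768)
  lambda* = (6.2512)
  f(x*)   = 20.6108

x* = (-0.1675, -1.6847, 0.8768), lambda* = (6.2512)


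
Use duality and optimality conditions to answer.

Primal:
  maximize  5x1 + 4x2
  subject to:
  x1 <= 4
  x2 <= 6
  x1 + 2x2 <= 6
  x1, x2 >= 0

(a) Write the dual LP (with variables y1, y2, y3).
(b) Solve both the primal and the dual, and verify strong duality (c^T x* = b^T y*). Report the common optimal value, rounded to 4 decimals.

The standard primal-dual pair for 'max c^T x s.t. A x <= b, x >= 0' is:
  Dual:  min b^T y  s.t.  A^T y >= c,  y >= 0.

So the dual LP is:
  minimize  4y1 + 6y2 + 6y3
  subject to:
    y1 + y3 >= 5
    y2 + 2y3 >= 4
    y1, y2, y3 >= 0

Solving the primal: x* = (4, 1).
  primal value c^T x* = 24.
Solving the dual: y* = (3, 0, 2).
  dual value b^T y* = 24.
Strong duality: c^T x* = b^T y*. Confirmed.

24


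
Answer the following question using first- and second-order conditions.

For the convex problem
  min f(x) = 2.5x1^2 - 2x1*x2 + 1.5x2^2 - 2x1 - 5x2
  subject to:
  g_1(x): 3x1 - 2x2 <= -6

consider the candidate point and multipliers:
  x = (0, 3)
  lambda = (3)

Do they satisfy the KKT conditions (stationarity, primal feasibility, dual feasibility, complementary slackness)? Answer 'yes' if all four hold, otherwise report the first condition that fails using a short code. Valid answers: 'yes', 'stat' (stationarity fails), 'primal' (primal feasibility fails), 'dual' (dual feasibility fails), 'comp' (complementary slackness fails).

Gradient of f: grad f(x) = Q x + c = (-8, 4)
Constraint values g_i(x) = a_i^T x - b_i:
  g_1((0, 3)) = 0
Stationarity residual: grad f(x) + sum_i lambda_i a_i = (1, -2)
  -> stationarity FAILS
Primal feasibility (all g_i <= 0): OK
Dual feasibility (all lambda_i >= 0): OK
Complementary slackness (lambda_i * g_i(x) = 0 for all i): OK

Verdict: the first failing condition is stationarity -> stat.

stat


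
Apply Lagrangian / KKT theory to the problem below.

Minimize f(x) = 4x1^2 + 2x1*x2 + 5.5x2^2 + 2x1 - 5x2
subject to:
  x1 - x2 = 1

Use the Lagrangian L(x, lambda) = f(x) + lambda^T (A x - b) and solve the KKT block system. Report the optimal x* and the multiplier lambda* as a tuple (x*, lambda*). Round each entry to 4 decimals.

Form the Lagrangian:
  L(x, lambda) = (1/2) x^T Q x + c^T x + lambda^T (A x - b)
Stationarity (grad_x L = 0): Q x + c + A^T lambda = 0.
Primal feasibility: A x = b.

This gives the KKT block system:
  [ Q   A^T ] [ x     ]   [-c ]
  [ A    0  ] [ lambda ] = [ b ]

Solving the linear system:
  x*      = (0.6957, -0.3043)
  lambda* = (-6.9565)
  f(x*)   = 4.9348

x* = (0.6957, -0.3043), lambda* = (-6.9565)
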